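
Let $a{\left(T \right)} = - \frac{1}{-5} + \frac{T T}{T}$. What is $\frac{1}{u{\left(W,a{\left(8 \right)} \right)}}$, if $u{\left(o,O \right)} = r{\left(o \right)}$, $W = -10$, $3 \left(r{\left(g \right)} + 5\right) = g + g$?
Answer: $- \frac{3}{35} \approx -0.085714$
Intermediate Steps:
$a{\left(T \right)} = \frac{1}{5} + T$ ($a{\left(T \right)} = \left(-1\right) \left(- \frac{1}{5}\right) + \frac{T^{2}}{T} = \frac{1}{5} + T$)
$r{\left(g \right)} = -5 + \frac{2 g}{3}$ ($r{\left(g \right)} = -5 + \frac{g + g}{3} = -5 + \frac{2 g}{3}$)
$u{\left(o,O \right)} = -5 + \frac{2 o}{3}$
$\frac{1}{u{\left(W,a{\left(8 \right)} \right)}} = \frac{1}{-5 + \frac{2}{3} \left(-10\right)} = \frac{1}{-5 - \frac{20}{3}} = \frac{1}{- \frac{35}{3}} = - \frac{3}{35}$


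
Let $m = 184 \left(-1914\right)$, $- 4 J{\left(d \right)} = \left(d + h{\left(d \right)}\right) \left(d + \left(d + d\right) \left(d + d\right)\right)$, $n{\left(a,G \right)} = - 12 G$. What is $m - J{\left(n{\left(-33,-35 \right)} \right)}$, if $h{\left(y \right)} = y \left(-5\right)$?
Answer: $-296880576$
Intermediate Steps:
$h{\left(y \right)} = - 5 y$
$J{\left(d \right)} = d \left(d + 4 d^{2}\right)$ ($J{\left(d \right)} = - \frac{\left(d - 5 d\right) \left(d + \left(d + d\right) \left(d + d\right)\right)}{4} = - \frac{- 4 d \left(d + 2 d 2 d\right)}{4} = - \frac{- 4 d \left(d + 4 d^{2}\right)}{4} = - \frac{\left(-4\right) d \left(d + 4 d^{2}\right)}{4} = d \left(d + 4 d^{2}\right)$)
$m = -352176$
$m - J{\left(n{\left(-33,-35 \right)} \right)} = -352176 - \left(\left(-12\right) \left(-35\right)\right)^{2} \left(1 + 4 \left(\left(-12\right) \left(-35\right)\right)\right) = -352176 - 420^{2} \left(1 + 4 \cdot 420\right) = -352176 - 176400 \left(1 + 1680\right) = -352176 - 176400 \cdot 1681 = -352176 - 296528400 = -296880576$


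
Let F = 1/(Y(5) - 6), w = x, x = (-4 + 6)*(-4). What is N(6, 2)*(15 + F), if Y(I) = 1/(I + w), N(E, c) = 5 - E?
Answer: -282/19 ≈ -14.842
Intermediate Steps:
x = -8 (x = 2*(-4) = -8)
w = -8
Y(I) = 1/(-8 + I) (Y(I) = 1/(I - 8) = 1/(-8 + I))
F = -3/19 (F = 1/(1/(-8 + 5) - 6) = 1/(1/(-3) - 6) = 1/(-⅓ - 6) = 1/(-19/3) = -3/19 ≈ -0.15789)
N(6, 2)*(15 + F) = (5 - 1*6)*(15 - 3/19) = (5 - 6)*(282/19) = -1*282/19 = -282/19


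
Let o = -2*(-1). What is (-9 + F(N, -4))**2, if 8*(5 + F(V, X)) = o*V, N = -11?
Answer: 4489/16 ≈ 280.56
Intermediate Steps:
o = 2
F(V, X) = -5 + V/4 (F(V, X) = -5 + (2*V)/8 = -5 + V/4)
(-9 + F(N, -4))**2 = (-9 + (-5 + (1/4)*(-11)))**2 = (-9 + (-5 - 11/4))**2 = (-9 - 31/4)**2 = (-67/4)**2 = 4489/16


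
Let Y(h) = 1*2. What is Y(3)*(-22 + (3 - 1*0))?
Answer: -38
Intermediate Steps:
Y(h) = 2
Y(3)*(-22 + (3 - 1*0)) = 2*(-22 + (3 - 1*0)) = 2*(-22 + (3 + 0)) = 2*(-22 + 3) = 2*(-19) = -38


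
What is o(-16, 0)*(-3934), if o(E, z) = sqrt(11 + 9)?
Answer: -7868*sqrt(5) ≈ -17593.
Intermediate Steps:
o(E, z) = 2*sqrt(5) (o(E, z) = sqrt(20) = 2*sqrt(5))
o(-16, 0)*(-3934) = (2*sqrt(5))*(-3934) = -7868*sqrt(5)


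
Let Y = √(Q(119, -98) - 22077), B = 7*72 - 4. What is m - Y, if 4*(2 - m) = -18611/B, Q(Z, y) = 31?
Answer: 22611/2000 - I*√22046 ≈ 11.305 - 148.48*I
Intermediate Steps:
B = 500 (B = 504 - 4 = 500)
m = 22611/2000 (m = 2 - (-18611)/(4*500) = 2 - ¼*(-18611/500) = 2 + 18611/2000 = 22611/2000 ≈ 11.305)
Y = I*√22046 (Y = √(31 - 22077) = √(-22046) = I*√22046 ≈ 148.48*I)
m - Y = 22611/2000 - I*√22046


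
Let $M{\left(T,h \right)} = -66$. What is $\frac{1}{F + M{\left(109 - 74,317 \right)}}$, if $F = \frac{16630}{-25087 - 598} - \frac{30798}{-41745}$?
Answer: $- \frac{6498305}{428301298} \approx -0.015172$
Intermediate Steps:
$F = \frac{586832}{6498305}$ ($F = \frac{16630}{-25685} - - \frac{10266}{13915} = 16630 \left(- \frac{1}{25685}\right) + \frac{10266}{13915} = - \frac{3326}{5137} + \frac{10266}{13915} = \frac{586832}{6498305} \approx 0.090305$)
$\frac{1}{F + M{\left(109 - 74,317 \right)}} = \frac{1}{\frac{586832}{6498305} - 66} = \frac{1}{- \frac{428301298}{6498305}} = - \frac{6498305}{428301298}$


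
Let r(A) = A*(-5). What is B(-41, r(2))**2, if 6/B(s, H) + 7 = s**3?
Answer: 1/131974144 ≈ 7.5772e-9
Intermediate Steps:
r(A) = -5*A
B(s, H) = 6/(-7 + s**3)
B(-41, r(2))**2 = (6/(-7 + (-41)**3))**2 = (6/(-7 - 68921))**2 = (6/(-68928))**2 = (6*(-1/68928))**2 = (-1/11488)**2 = 1/131974144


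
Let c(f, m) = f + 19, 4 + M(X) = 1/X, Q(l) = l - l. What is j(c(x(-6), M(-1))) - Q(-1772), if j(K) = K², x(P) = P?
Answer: 169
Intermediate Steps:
Q(l) = 0
M(X) = -4 + 1/X
c(f, m) = 19 + f
j(c(x(-6), M(-1))) - Q(-1772) = (19 - 6)² - 1*0 = 13² + 0 = 169 + 0 = 169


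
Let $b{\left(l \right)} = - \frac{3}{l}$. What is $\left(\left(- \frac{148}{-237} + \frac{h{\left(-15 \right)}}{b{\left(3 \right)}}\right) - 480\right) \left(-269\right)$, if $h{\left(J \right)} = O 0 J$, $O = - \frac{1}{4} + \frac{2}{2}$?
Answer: $\frac{30561628}{237} \approx 1.2895 \cdot 10^{5}$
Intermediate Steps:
$O = \frac{3}{4}$ ($O = \left(-1\right) \frac{1}{4} + 2 \cdot \frac{1}{2} = - \frac{1}{4} + 1 = \frac{3}{4} \approx 0.75$)
$h{\left(J \right)} = 0$ ($h{\left(J \right)} = \frac{3}{4} \cdot 0 J = 0 J = 0$)
$\left(\left(- \frac{148}{-237} + \frac{h{\left(-15 \right)}}{b{\left(3 \right)}}\right) - 480\right) \left(-269\right) = \left(\left(- \frac{148}{-237} + \frac{0}{\left(-3\right) \frac{1}{3}}\right) - 480\right) \left(-269\right) = \left(\left(\left(-148\right) \left(- \frac{1}{237}\right) + \frac{0}{\left(-3\right) \frac{1}{3}}\right) - 480\right) \left(-269\right) = \left(\left(\frac{148}{237} + \frac{0}{-1}\right) - 480\right) \left(-269\right) = \left(\left(\frac{148}{237} + 0 \left(-1\right)\right) - 480\right) \left(-269\right) = \left(\left(\frac{148}{237} + 0\right) - 480\right) \left(-269\right) = \left(\frac{148}{237} - 480\right) \left(-269\right) = \left(- \frac{113612}{237}\right) \left(-269\right) = \frac{30561628}{237}$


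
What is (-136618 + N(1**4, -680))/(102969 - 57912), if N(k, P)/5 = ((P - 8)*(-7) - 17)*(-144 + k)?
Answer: -1189301/15019 ≈ -79.186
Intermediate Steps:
N(k, P) = 5*(-144 + k)*(39 - 7*P) (N(k, P) = 5*(((P - 8)*(-7) - 17)*(-144 + k)) = 5*(((-8 + P)*(-7) - 17)*(-144 + k)) = 5*(((56 - 7*P) - 17)*(-144 + k)) = 5*((39 - 7*P)*(-144 + k)) = 5*((-144 + k)*(39 - 7*P)) = 5*(-144 + k)*(39 - 7*P))
(-136618 + N(1**4, -680))/(102969 - 57912) = (-136618 + (-28080 + 195*1**4 + 5040*(-680) - 35*(-680)*1**4))/(102969 - 57912) = (-136618 + (-28080 + 195*1 - 3427200 - 35*(-680)*1))/45057 = (-136618 + (-28080 + 195 - 3427200 + 23800))*(1/45057) = (-136618 - 3431285)*(1/45057) = -3567903*1/45057 = -1189301/15019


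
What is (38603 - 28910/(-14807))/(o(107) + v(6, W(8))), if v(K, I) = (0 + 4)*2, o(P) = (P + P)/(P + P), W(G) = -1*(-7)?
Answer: 190541177/44421 ≈ 4289.4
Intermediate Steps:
W(G) = 7
o(P) = 1 (o(P) = (2*P)/((2*P)) = (2*P)*(1/(2*P)) = 1)
v(K, I) = 8 (v(K, I) = 4*2 = 8)
(38603 - 28910/(-14807))/(o(107) + v(6, W(8))) = (38603 - 28910/(-14807))/(1 + 8) = (38603 - 28910*(-1/14807))/9 = (38603 + 28910/14807)*(⅑) = (571623531/14807)*(⅑) = 190541177/44421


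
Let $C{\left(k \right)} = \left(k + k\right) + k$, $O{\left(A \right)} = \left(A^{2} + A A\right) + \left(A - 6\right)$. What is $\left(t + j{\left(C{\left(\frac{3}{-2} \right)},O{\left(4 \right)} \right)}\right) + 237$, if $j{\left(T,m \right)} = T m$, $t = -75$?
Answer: $27$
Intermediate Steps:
$O{\left(A \right)} = -6 + A + 2 A^{2}$ ($O{\left(A \right)} = \left(A^{2} + A^{2}\right) + \left(A - 6\right) = 2 A^{2} + \left(-6 + A\right) = -6 + A + 2 A^{2}$)
$C{\left(k \right)} = 3 k$ ($C{\left(k \right)} = 2 k + k = 3 k$)
$\left(t + j{\left(C{\left(\frac{3}{-2} \right)},O{\left(4 \right)} \right)}\right) + 237 = \left(-75 + 3 \frac{3}{-2} \left(-6 + 4 + 2 \cdot 4^{2}\right)\right) + 237 = \left(-75 + 3 \cdot 3 \left(- \frac{1}{2}\right) \left(-6 + 4 + 2 \cdot 16\right)\right) + 237 = \left(-75 + 3 \left(- \frac{3}{2}\right) \left(-6 + 4 + 32\right)\right) + 237 = \left(-75 - 135\right) + 237 = -210 + 237 = 27$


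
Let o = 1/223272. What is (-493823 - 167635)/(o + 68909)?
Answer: -147685050576/15385450249 ≈ -9.5990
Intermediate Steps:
o = 1/223272 ≈ 4.4788e-6
(-493823 - 167635)/(o + 68909) = (-493823 - 167635)/(1/223272 + 68909) = -661458/15385450249/223272 = -661458*223272/15385450249 = -147685050576/15385450249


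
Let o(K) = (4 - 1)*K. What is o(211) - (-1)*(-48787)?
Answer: -48154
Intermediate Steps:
o(K) = 3*K
o(211) - (-1)*(-48787) = 3*211 - (-1)*(-48787) = 633 - 1*48787 = 633 - 48787 = -48154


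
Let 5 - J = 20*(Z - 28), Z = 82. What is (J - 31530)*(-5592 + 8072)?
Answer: -80860400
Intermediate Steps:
J = -1075 (J = 5 - 20*(82 - 28) = 5 - 20*54 = 5 - 1*1080 = 5 - 1080 = -1075)
(J - 31530)*(-5592 + 8072) = (-1075 - 31530)*(-5592 + 8072) = -32605*2480 = -80860400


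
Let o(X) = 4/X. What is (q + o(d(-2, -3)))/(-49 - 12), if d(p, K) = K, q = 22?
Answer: -62/183 ≈ -0.33880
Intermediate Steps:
(q + o(d(-2, -3)))/(-49 - 12) = (22 + 4/(-3))/(-49 - 12) = (22 + 4*(-⅓))/(-61) = (22 - 4/3)*(-1/61) = (62/3)*(-1/61) = -62/183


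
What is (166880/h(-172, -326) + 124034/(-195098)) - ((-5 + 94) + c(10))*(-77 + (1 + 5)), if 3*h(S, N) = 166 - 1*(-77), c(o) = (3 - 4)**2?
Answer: 66764340653/7901469 ≈ 8449.6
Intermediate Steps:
c(o) = 1 (c(o) = (-1)**2 = 1)
h(S, N) = 81 (h(S, N) = (166 - 1*(-77))/3 = (166 + 77)/3 = (1/3)*243 = 81)
(166880/h(-172, -326) + 124034/(-195098)) - ((-5 + 94) + c(10))*(-77 + (1 + 5)) = (166880/81 + 124034/(-195098)) - ((-5 + 94) + 1)*(-77 + (1 + 5)) = (166880*(1/81) + 124034*(-1/195098)) - (89 + 1)*(-77 + 6) = (166880/81 - 62017/97549) - 90*(-71) = 16273953743/7901469 - 1*(-6390) = 16273953743/7901469 + 6390 = 66764340653/7901469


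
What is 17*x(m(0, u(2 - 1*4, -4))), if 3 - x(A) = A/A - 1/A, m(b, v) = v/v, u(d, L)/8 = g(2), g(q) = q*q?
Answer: 51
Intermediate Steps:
g(q) = q²
u(d, L) = 32 (u(d, L) = 8*2² = 8*4 = 32)
m(b, v) = 1
x(A) = 2 + 1/A (x(A) = 3 - (A/A - 1/A) = 3 - (1 - 1/A) = 3 + (-1 + 1/A) = 2 + 1/A)
17*x(m(0, u(2 - 1*4, -4))) = 17*(2 + 1/1) = 17*(2 + 1) = 17*3 = 51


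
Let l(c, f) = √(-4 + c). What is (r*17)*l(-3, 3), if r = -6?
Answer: -102*I*√7 ≈ -269.87*I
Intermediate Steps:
(r*17)*l(-3, 3) = (-6*17)*√(-4 - 3) = -102*I*√7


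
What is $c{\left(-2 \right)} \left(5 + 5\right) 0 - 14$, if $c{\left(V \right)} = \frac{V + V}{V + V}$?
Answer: $-14$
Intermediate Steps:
$c{\left(V \right)} = 1$ ($c{\left(V \right)} = \frac{2 V}{2 V} = 2 V \frac{1}{2 V} = 1$)
$c{\left(-2 \right)} \left(5 + 5\right) 0 - 14 = 1 \left(5 + 5\right) 0 - 14 = 1 \cdot 10 \cdot 0 - 14 = 1 \cdot 0 - 14 = 0 - 14 = -14$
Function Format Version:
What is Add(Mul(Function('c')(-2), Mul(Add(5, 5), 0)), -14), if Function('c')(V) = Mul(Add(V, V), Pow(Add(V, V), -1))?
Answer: -14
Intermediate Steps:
Function('c')(V) = 1 (Function('c')(V) = Mul(Mul(2, V), Pow(Mul(2, V), -1)) = Mul(Mul(2, V), Mul(Rational(1, 2), Pow(V, -1))) = 1)
Add(Mul(Function('c')(-2), Mul(Add(5, 5), 0)), -14) = Add(Mul(1, Mul(Add(5, 5), 0)), -14) = Add(Mul(1, Mul(10, 0)), -14) = Add(Mul(1, 0), -14) = Add(0, -14) = -14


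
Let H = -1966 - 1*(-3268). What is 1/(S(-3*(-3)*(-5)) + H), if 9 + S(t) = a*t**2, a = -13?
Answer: -1/25032 ≈ -3.9949e-5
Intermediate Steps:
S(t) = -9 - 13*t**2
H = 1302 (H = -1966 + 3268 = 1302)
1/(S(-3*(-3)*(-5)) + H) = 1/((-9 - 13*(-3*(-3)*(-5))**2) + 1302) = 1/((-9 - 13*(9*(-5))**2) + 1302) = 1/((-9 - 13*(-45)**2) + 1302) = 1/((-9 - 13*2025) + 1302) = 1/((-9 - 26325) + 1302) = 1/(-26334 + 1302) = 1/(-25032) = -1/25032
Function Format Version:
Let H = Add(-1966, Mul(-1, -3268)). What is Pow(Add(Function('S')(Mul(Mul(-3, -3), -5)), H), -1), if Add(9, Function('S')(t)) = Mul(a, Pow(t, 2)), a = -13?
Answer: Rational(-1, 25032) ≈ -3.9949e-5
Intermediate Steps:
Function('S')(t) = Add(-9, Mul(-13, Pow(t, 2)))
H = 1302 (H = Add(-1966, 3268) = 1302)
Pow(Add(Function('S')(Mul(Mul(-3, -3), -5)), H), -1) = Pow(Add(Add(-9, Mul(-13, Pow(Mul(Mul(-3, -3), -5), 2))), 1302), -1) = Pow(Add(Add(-9, Mul(-13, Pow(Mul(9, -5), 2))), 1302), -1) = Pow(Add(Add(-9, Mul(-13, Pow(-45, 2))), 1302), -1) = Pow(Add(Add(-9, Mul(-13, 2025)), 1302), -1) = Pow(Add(Add(-9, -26325), 1302), -1) = Pow(Add(-26334, 1302), -1) = Pow(-25032, -1) = Rational(-1, 25032)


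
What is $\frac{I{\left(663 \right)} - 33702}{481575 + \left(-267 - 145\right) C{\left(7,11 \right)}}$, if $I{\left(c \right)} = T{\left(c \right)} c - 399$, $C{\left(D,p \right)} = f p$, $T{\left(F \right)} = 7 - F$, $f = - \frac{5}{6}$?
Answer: $- \frac{1407087}{1456055} \approx -0.96637$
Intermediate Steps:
$f = - \frac{5}{6}$ ($f = \left(-5\right) \frac{1}{6} = - \frac{5}{6} \approx -0.83333$)
$C{\left(D,p \right)} = - \frac{5 p}{6}$
$I{\left(c \right)} = -399 + c \left(7 - c\right)$ ($I{\left(c \right)} = \left(7 - c\right) c - 399 = c \left(7 - c\right) - 399 = -399 + c \left(7 - c\right)$)
$\frac{I{\left(663 \right)} - 33702}{481575 + \left(-267 - 145\right) C{\left(7,11 \right)}} = \frac{\left(-399 - 663 \left(-7 + 663\right)\right) - 33702}{481575 + \left(-267 - 145\right) \left(\left(- \frac{5}{6}\right) 11\right)} = \frac{\left(-399 - 663 \cdot 656\right) - 33702}{481575 - - \frac{11330}{3}} = \frac{\left(-399 - 434928\right) - 33702}{481575 + \frac{11330}{3}} = \frac{-435327 - 33702}{\frac{1456055}{3}} = \left(-469029\right) \frac{3}{1456055} = - \frac{1407087}{1456055}$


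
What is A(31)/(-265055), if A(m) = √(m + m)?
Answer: -√62/265055 ≈ -2.9707e-5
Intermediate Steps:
A(m) = √2*√m (A(m) = √(2*m) = √2*√m)
A(31)/(-265055) = (√2*√31)/(-265055) = √62*(-1/265055) = -√62/265055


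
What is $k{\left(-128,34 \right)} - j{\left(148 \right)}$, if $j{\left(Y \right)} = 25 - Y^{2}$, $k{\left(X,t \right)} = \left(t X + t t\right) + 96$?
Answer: $18779$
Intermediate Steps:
$k{\left(X,t \right)} = 96 + t^{2} + X t$ ($k{\left(X,t \right)} = \left(X t + t^{2}\right) + 96 = \left(t^{2} + X t\right) + 96 = 96 + t^{2} + X t$)
$k{\left(-128,34 \right)} - j{\left(148 \right)} = \left(96 + 34^{2} - 4352\right) - \left(25 - 148^{2}\right) = \left(96 + 1156 - 4352\right) - \left(25 - 21904\right) = -3100 - \left(25 - 21904\right) = -3100 - -21879 = -3100 + 21879 = 18779$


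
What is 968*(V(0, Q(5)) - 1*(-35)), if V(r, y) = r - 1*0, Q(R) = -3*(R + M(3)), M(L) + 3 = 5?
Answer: 33880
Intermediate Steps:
M(L) = 2 (M(L) = -3 + 5 = 2)
Q(R) = -6 - 3*R (Q(R) = -3*(R + 2) = -3*(2 + R) = -6 - 3*R)
V(r, y) = r (V(r, y) = r + 0 = r)
968*(V(0, Q(5)) - 1*(-35)) = 968*(0 - 1*(-35)) = 968*(0 + 35) = 968*35 = 33880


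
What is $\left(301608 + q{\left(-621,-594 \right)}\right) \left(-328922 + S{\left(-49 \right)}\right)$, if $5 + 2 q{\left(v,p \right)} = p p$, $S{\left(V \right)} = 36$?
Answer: $-157215236821$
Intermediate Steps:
$q{\left(v,p \right)} = - \frac{5}{2} + \frac{p^{2}}{2}$ ($q{\left(v,p \right)} = - \frac{5}{2} + \frac{p p}{2} = - \frac{5}{2} + \frac{p^{2}}{2}$)
$\left(301608 + q{\left(-621,-594 \right)}\right) \left(-328922 + S{\left(-49 \right)}\right) = \left(301608 - \left(\frac{5}{2} - \frac{\left(-594\right)^{2}}{2}\right)\right) \left(-328922 + 36\right) = \left(301608 + \left(- \frac{5}{2} + \frac{1}{2} \cdot 352836\right)\right) \left(-328886\right) = \left(301608 + \left(- \frac{5}{2} + 176418\right)\right) \left(-328886\right) = \left(301608 + \frac{352831}{2}\right) \left(-328886\right) = \frac{956047}{2} \left(-328886\right) = -157215236821$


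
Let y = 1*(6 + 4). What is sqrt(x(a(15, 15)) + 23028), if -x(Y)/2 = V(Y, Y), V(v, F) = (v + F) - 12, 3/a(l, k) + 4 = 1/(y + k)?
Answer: 4*sqrt(1569183)/33 ≈ 151.84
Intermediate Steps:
y = 10 (y = 1*10 = 10)
a(l, k) = 3/(-4 + 1/(10 + k))
V(v, F) = -12 + F + v (V(v, F) = (F + v) - 12 = -12 + F + v)
x(Y) = 24 - 4*Y (x(Y) = -2*(-12 + Y + Y) = -2*(-12 + 2*Y) = 24 - 4*Y)
sqrt(x(a(15, 15)) + 23028) = sqrt((24 - 12*(-10 - 1*15)/(39 + 4*15)) + 23028) = sqrt((24 - 12*(-10 - 15)/(39 + 60)) + 23028) = sqrt((24 - 12*(-25)/99) + 23028) = sqrt((24 - 4*(-25/33)) + 23028) = sqrt((24 + 100/33) + 23028) = sqrt(892/33 + 23028) = sqrt(760816/33) = 4*sqrt(1569183)/33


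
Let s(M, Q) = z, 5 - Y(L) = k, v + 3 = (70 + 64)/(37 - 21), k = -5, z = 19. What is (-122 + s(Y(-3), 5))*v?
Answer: -4429/8 ≈ -553.63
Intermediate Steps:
v = 43/8 (v = -3 + (70 + 64)/(37 - 21) = -3 + 134/16 = -3 + 134*(1/16) = -3 + 67/8 = 43/8 ≈ 5.3750)
Y(L) = 10 (Y(L) = 5 - 1*(-5) = 5 + 5 = 10)
s(M, Q) = 19
(-122 + s(Y(-3), 5))*v = (-122 + 19)*(43/8) = -103*43/8 = -4429/8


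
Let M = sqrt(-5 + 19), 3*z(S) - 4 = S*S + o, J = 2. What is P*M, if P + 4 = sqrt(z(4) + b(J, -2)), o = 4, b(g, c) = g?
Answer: sqrt(14)*(-4 + sqrt(10)) ≈ -3.1345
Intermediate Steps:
z(S) = 8/3 + S**2/3 (z(S) = 4/3 + (S*S + 4)/3 = 4/3 + (S**2 + 4)/3 = 4/3 + (4 + S**2)/3 = 4/3 + (4/3 + S**2/3) = 8/3 + S**2/3)
M = sqrt(14) ≈ 3.7417
P = -4 + sqrt(10) (P = -4 + sqrt((8/3 + (1/3)*4**2) + 2) = -4 + sqrt((8/3 + (1/3)*16) + 2) = -4 + sqrt((8/3 + 16/3) + 2) = -4 + sqrt(8 + 2) = -4 + sqrt(10) ≈ -0.83772)
P*M = (-4 + sqrt(10))*sqrt(14) = sqrt(14)*(-4 + sqrt(10))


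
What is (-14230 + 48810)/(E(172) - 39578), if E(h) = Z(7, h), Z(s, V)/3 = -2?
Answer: -8645/9896 ≈ -0.87359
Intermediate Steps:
Z(s, V) = -6 (Z(s, V) = 3*(-2) = -6)
E(h) = -6
(-14230 + 48810)/(E(172) - 39578) = (-14230 + 48810)/(-6 - 39578) = 34580/(-39584) = 34580*(-1/39584) = -8645/9896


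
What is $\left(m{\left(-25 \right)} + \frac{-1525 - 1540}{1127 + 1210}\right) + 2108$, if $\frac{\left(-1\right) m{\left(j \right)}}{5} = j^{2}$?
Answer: $- \frac{2379794}{2337} \approx -1018.3$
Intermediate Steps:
$m{\left(j \right)} = - 5 j^{2}$
$\left(m{\left(-25 \right)} + \frac{-1525 - 1540}{1127 + 1210}\right) + 2108 = \left(- 5 \left(-25\right)^{2} + \frac{-1525 - 1540}{1127 + 1210}\right) + 2108 = \left(\left(-5\right) 625 - \frac{3065}{2337}\right) + 2108 = \left(-3125 - \frac{3065}{2337}\right) + 2108 = - \frac{7306190}{2337} + 2108 = - \frac{2379794}{2337}$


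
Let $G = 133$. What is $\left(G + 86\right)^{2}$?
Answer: $47961$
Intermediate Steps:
$\left(G + 86\right)^{2} = \left(133 + 86\right)^{2} = 219^{2} = 47961$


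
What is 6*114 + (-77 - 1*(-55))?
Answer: 662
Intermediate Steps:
6*114 + (-77 - 1*(-55)) = 684 + (-77 + 55) = 684 - 22 = 662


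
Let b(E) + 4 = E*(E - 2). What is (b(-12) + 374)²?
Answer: 289444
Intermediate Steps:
b(E) = -4 + E*(-2 + E) (b(E) = -4 + E*(E - 2) = -4 + E*(-2 + E))
(b(-12) + 374)² = ((-4 + (-12)² - 2*(-12)) + 374)² = ((-4 + 144 + 24) + 374)² = (164 + 374)² = 538² = 289444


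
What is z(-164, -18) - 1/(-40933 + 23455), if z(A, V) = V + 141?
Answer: 2149795/17478 ≈ 123.00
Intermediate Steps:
z(A, V) = 141 + V
z(-164, -18) - 1/(-40933 + 23455) = (141 - 18) - 1/(-40933 + 23455) = 123 - 1/(-17478) = 123 - 1*(-1/17478) = 123 + 1/17478 = 2149795/17478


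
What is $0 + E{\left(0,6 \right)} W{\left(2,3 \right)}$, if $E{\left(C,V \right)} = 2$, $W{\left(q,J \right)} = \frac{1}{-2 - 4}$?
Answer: $- \frac{1}{3} \approx -0.33333$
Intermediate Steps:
$W{\left(q,J \right)} = - \frac{1}{6}$ ($W{\left(q,J \right)} = \frac{1}{-6} = - \frac{1}{6}$)
$0 + E{\left(0,6 \right)} W{\left(2,3 \right)} = 0 + 2 \left(- \frac{1}{6}\right) = 0 - \frac{1}{3} = - \frac{1}{3}$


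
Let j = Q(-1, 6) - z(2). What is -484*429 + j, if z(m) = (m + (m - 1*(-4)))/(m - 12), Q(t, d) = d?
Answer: -1038146/5 ≈ -2.0763e+5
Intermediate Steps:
z(m) = (4 + 2*m)/(-12 + m) (z(m) = (m + (m + 4))/(-12 + m) = (m + (4 + m))/(-12 + m) = (4 + 2*m)/(-12 + m))
j = 34/5 (j = 6 - 2*(2 + 2)/(-12 + 2) = 6 - 2*4/(-10) = 6 - 2*(-1)*4/10 = 6 - 1*(-4/5) = 6 + 4/5 = 34/5 ≈ 6.8000)
-484*429 + j = -484*429 + 34/5 = -207636 + 34/5 = -1038146/5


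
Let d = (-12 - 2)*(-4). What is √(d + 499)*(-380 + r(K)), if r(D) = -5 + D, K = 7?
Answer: -378*√555 ≈ -8905.1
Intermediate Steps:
d = 56 (d = -14*(-4) = 56)
√(d + 499)*(-380 + r(K)) = √(56 + 499)*(-380 + (-5 + 7)) = √555*(-380 + 2) = √555*(-378) = -378*√555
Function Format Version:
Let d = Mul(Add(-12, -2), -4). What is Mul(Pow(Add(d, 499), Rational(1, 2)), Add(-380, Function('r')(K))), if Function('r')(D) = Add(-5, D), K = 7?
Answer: Mul(-378, Pow(555, Rational(1, 2))) ≈ -8905.1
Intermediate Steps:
d = 56 (d = Mul(-14, -4) = 56)
Mul(Pow(Add(d, 499), Rational(1, 2)), Add(-380, Function('r')(K))) = Mul(Pow(Add(56, 499), Rational(1, 2)), Add(-380, Add(-5, 7))) = Mul(Pow(555, Rational(1, 2)), Add(-380, 2)) = Mul(Pow(555, Rational(1, 2)), -378) = Mul(-378, Pow(555, Rational(1, 2)))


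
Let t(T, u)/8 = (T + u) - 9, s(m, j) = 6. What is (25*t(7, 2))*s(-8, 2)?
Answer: 0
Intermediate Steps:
t(T, u) = -72 + 8*T + 8*u (t(T, u) = 8*((T + u) - 9) = 8*(-9 + T + u) = -72 + 8*T + 8*u)
(25*t(7, 2))*s(-8, 2) = (25*(-72 + 8*7 + 8*2))*6 = (25*(-72 + 56 + 16))*6 = (25*0)*6 = 0*6 = 0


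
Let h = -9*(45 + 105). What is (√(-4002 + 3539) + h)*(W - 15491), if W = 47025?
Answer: -42570900 + 31534*I*√463 ≈ -4.2571e+7 + 6.7853e+5*I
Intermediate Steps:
h = -1350 (h = -9*150 = -1350)
(√(-4002 + 3539) + h)*(W - 15491) = (√(-4002 + 3539) - 1350)*(47025 - 15491) = (√(-463) - 1350)*31534 = (I*√463 - 1350)*31534 = (-1350 + I*√463)*31534 = -42570900 + 31534*I*√463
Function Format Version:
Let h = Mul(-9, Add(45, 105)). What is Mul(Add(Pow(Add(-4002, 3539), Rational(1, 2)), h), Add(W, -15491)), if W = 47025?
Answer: Add(-42570900, Mul(31534, I, Pow(463, Rational(1, 2)))) ≈ Add(-4.2571e+7, Mul(6.7853e+5, I))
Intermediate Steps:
h = -1350 (h = Mul(-9, 150) = -1350)
Mul(Add(Pow(Add(-4002, 3539), Rational(1, 2)), h), Add(W, -15491)) = Mul(Add(Pow(Add(-4002, 3539), Rational(1, 2)), -1350), Add(47025, -15491)) = Mul(Add(Pow(-463, Rational(1, 2)), -1350), 31534) = Mul(Add(Mul(I, Pow(463, Rational(1, 2))), -1350), 31534) = Mul(Add(-1350, Mul(I, Pow(463, Rational(1, 2)))), 31534) = Add(-42570900, Mul(31534, I, Pow(463, Rational(1, 2))))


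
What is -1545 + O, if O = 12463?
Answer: 10918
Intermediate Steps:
-1545 + O = -1545 + 12463 = 10918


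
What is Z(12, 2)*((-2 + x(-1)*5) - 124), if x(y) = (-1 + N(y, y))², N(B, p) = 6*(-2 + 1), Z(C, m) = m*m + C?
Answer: 1904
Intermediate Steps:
Z(C, m) = C + m² (Z(C, m) = m² + C = C + m²)
N(B, p) = -6 (N(B, p) = 6*(-1) = -6)
x(y) = 49 (x(y) = (-1 - 6)² = (-7)² = 49)
Z(12, 2)*((-2 + x(-1)*5) - 124) = (12 + 2²)*((-2 + 49*5) - 124) = (12 + 4)*((-2 + 245) - 124) = 16*(243 - 124) = 16*119 = 1904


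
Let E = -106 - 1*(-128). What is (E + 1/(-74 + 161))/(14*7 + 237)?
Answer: 383/5829 ≈ 0.065706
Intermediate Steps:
E = 22 (E = -106 + 128 = 22)
(E + 1/(-74 + 161))/(14*7 + 237) = (22 + 1/(-74 + 161))/(14*7 + 237) = (22 + 1/87)/(98 + 237) = (22 + 1/87)/335 = (1915/87)*(1/335) = 383/5829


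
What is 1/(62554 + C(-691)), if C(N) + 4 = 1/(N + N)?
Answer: 1382/86444099 ≈ 1.5987e-5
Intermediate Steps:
C(N) = -4 + 1/(2*N) (C(N) = -4 + 1/(N + N) = -4 + 1/(2*N))
1/(62554 + C(-691)) = 1/(62554 + (-4 + (½)/(-691))) = 1/(62554 + (-4 + (½)*(-1/691))) = 1/(62554 + (-4 - 1/1382)) = 1/(62554 - 5529/1382) = 1/(86444099/1382) = 1382/86444099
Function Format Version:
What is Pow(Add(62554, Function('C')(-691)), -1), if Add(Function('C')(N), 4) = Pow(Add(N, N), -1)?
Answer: Rational(1382, 86444099) ≈ 1.5987e-5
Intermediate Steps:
Function('C')(N) = Add(-4, Mul(Rational(1, 2), Pow(N, -1))) (Function('C')(N) = Add(-4, Pow(Add(N, N), -1)) = Add(-4, Pow(Mul(2, N), -1)) = Add(-4, Mul(Rational(1, 2), Pow(N, -1))))
Pow(Add(62554, Function('C')(-691)), -1) = Pow(Add(62554, Add(-4, Mul(Rational(1, 2), Pow(-691, -1)))), -1) = Pow(Add(62554, Add(-4, Mul(Rational(1, 2), Rational(-1, 691)))), -1) = Pow(Add(62554, Add(-4, Rational(-1, 1382))), -1) = Pow(Add(62554, Rational(-5529, 1382)), -1) = Pow(Rational(86444099, 1382), -1) = Rational(1382, 86444099)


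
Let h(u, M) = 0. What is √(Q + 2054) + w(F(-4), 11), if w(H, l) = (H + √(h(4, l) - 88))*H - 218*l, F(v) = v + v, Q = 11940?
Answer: -2334 + √13994 - 16*I*√22 ≈ -2215.7 - 75.047*I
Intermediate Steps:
F(v) = 2*v
w(H, l) = -218*l + H*(H + 2*I*√22) (w(H, l) = (H + √(0 - 88))*H - 218*l = (H + √(-88))*H - 218*l = (H + 2*I*√22)*H - 218*l = H*(H + 2*I*√22) - 218*l = -218*l + H*(H + 2*I*√22))
√(Q + 2054) + w(F(-4), 11) = √(11940 + 2054) + ((2*(-4))² - 218*11 + 2*I*(2*(-4))*√22) = √13994 + ((-8)² - 2398 + 2*I*(-8)*√22) = √13994 + (64 - 2398 - 16*I*√22) = √13994 + (-2334 - 16*I*√22) = -2334 + √13994 - 16*I*√22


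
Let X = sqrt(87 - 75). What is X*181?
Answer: 362*sqrt(3) ≈ 627.00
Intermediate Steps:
X = 2*sqrt(3) (X = sqrt(12) = 2*sqrt(3) ≈ 3.4641)
X*181 = (2*sqrt(3))*181 = 362*sqrt(3)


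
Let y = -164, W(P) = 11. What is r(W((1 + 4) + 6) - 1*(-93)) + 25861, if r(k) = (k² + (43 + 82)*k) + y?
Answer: 49513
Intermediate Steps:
r(k) = -164 + k² + 125*k (r(k) = (k² + (43 + 82)*k) - 164 = (k² + 125*k) - 164 = -164 + k² + 125*k)
r(W((1 + 4) + 6) - 1*(-93)) + 25861 = (-164 + (11 - 1*(-93))² + 125*(11 - 1*(-93))) + 25861 = (-164 + (11 + 93)² + 125*(11 + 93)) + 25861 = (-164 + 104² + 125*104) + 25861 = (-164 + 10816 + 13000) + 25861 = 23652 + 25861 = 49513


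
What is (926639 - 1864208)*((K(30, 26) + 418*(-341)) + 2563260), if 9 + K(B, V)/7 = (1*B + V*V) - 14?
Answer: -2274076422207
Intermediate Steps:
K(B, V) = -161 + 7*B + 7*V² (K(B, V) = -63 + 7*((1*B + V*V) - 14) = -63 + 7*((B + V²) - 14) = -63 + 7*(-14 + B + V²) = -63 + (-98 + 7*B + 7*V²) = -161 + 7*B + 7*V²)
(926639 - 1864208)*((K(30, 26) + 418*(-341)) + 2563260) = (926639 - 1864208)*(((-161 + 7*30 + 7*26²) + 418*(-341)) + 2563260) = -937569*(((-161 + 210 + 7*676) - 142538) + 2563260) = -937569*(((-161 + 210 + 4732) - 142538) + 2563260) = -937569*((4781 - 142538) + 2563260) = -937569*(-137757 + 2563260) = -937569*2425503 = -2274076422207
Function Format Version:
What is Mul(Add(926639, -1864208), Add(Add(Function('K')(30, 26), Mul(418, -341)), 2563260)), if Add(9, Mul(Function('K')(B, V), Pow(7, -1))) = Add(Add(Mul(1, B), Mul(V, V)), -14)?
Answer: -2274076422207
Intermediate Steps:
Function('K')(B, V) = Add(-161, Mul(7, B), Mul(7, Pow(V, 2))) (Function('K')(B, V) = Add(-63, Mul(7, Add(Add(Mul(1, B), Mul(V, V)), -14))) = Add(-63, Mul(7, Add(Add(B, Pow(V, 2)), -14))) = Add(-63, Mul(7, Add(-14, B, Pow(V, 2)))) = Add(-63, Add(-98, Mul(7, B), Mul(7, Pow(V, 2)))) = Add(-161, Mul(7, B), Mul(7, Pow(V, 2))))
Mul(Add(926639, -1864208), Add(Add(Function('K')(30, 26), Mul(418, -341)), 2563260)) = Mul(Add(926639, -1864208), Add(Add(Add(-161, Mul(7, 30), Mul(7, Pow(26, 2))), Mul(418, -341)), 2563260)) = Mul(-937569, Add(Add(Add(-161, 210, Mul(7, 676)), -142538), 2563260)) = Mul(-937569, Add(Add(Add(-161, 210, 4732), -142538), 2563260)) = Mul(-937569, Add(Add(4781, -142538), 2563260)) = Mul(-937569, Add(-137757, 2563260)) = Mul(-937569, 2425503) = -2274076422207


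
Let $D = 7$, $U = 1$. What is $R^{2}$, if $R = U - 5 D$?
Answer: $1156$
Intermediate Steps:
$R = -34$ ($R = 1 - 35 = -34$)
$R^{2} = \left(-34\right)^{2} = 1156$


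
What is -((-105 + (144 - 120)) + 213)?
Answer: -132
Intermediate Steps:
-((-105 + (144 - 120)) + 213) = -((-105 + 24) + 213) = -(-81 + 213) = -1*132 = -132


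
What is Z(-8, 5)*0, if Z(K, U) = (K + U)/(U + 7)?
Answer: 0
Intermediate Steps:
Z(K, U) = (K + U)/(7 + U)
Z(-8, 5)*0 = ((-8 + 5)/(7 + 5))*0 = (-3/12)*0 = ((1/12)*(-3))*0 = -¼*0 = 0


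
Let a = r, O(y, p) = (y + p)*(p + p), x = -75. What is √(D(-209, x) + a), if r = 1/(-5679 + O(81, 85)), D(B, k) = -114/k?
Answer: √19308237403/112705 ≈ 1.2329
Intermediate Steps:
O(y, p) = 2*p*(p + y) (O(y, p) = (p + y)*(2*p) = 2*p*(p + y))
r = 1/22541 (r = 1/(-5679 + 2*85*(85 + 81)) = 1/(-5679 + 2*85*166) = 1/(-5679 + 28220) = 1/22541 ≈ 4.4364e-5)
a = 1/22541 ≈ 4.4364e-5
√(D(-209, x) + a) = √(-114/(-75) + 1/22541) = √(-114*(-1/75) + 1/22541) = √(38/25 + 1/22541) = √(856583/563525) = √19308237403/112705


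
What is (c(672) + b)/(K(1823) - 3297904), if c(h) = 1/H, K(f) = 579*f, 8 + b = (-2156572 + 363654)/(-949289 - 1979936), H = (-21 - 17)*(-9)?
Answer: 7398252419/2246411972545650 ≈ 3.2934e-6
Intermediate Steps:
H = 342 (H = -38*(-9) = 342)
b = -21640882/2929225 (b = -8 + (-2156572 + 363654)/(-949289 - 1979936) = -8 - 1792918/(-2929225) = -8 - 1792918*(-1/2929225) = -8 + 1792918/2929225 = -21640882/2929225 ≈ -7.3879)
c(h) = 1/342
(c(672) + b)/(K(1823) - 3297904) = (1/342 - 21640882/2929225)/(579*1823 - 3297904) = -7398252419/(1001794950*(1055517 - 3297904)) = -7398252419/1001794950/(-2242387) = -7398252419/1001794950*(-1/2242387) = 7398252419/2246411972545650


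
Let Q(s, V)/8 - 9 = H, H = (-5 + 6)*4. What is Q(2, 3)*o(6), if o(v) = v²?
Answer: 3744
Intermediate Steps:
H = 4 (H = 1*4 = 4)
Q(s, V) = 104 (Q(s, V) = 72 + 8*4 = 72 + 32 = 104)
Q(2, 3)*o(6) = 104*6² = 104*36 = 3744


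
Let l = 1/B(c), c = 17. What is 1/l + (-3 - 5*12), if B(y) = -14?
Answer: -77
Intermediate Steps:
l = -1/14 (l = 1/(-14) = -1/14 ≈ -0.071429)
1/l + (-3 - 5*12) = 1/(-1/14) + (-3 - 5*12) = -14 + (-3 - 60) = -14 - 63 = -77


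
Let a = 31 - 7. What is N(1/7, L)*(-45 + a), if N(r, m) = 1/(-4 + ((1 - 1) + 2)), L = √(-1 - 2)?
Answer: 21/2 ≈ 10.500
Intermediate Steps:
L = I*√3 (L = √(-3) = I*√3 ≈ 1.732*I)
a = 24 (a = 31 - 1*7 = 31 - 7 = 24)
N(r, m) = -½ (N(r, m) = 1/(-4 + (0 + 2)) = 1/(-4 + 2) = 1/(-2) = -½)
N(1/7, L)*(-45 + a) = -(-45 + 24)/2 = -½*(-21) = 21/2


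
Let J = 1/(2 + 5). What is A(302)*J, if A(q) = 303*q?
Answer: 91506/7 ≈ 13072.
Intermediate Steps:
J = 1/7 ≈ 0.14286
A(302)*J = (303*302)*(1/7) = 91506*(1/7) = 91506/7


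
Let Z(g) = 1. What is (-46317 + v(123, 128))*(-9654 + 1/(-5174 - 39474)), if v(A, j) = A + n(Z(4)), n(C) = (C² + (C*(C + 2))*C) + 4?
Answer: 9953817195749/22324 ≈ 4.4588e+8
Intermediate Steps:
n(C) = 4 + C² + C²*(2 + C) (n(C) = (C² + (C*(2 + C))*C) + 4 = (C² + C²*(2 + C)) + 4 = 4 + C² + C²*(2 + C))
v(A, j) = 8 + A (v(A, j) = A + (4 + 1³ + 3*1²) = A + (4 + 1 + 3*1) = A + (4 + 1 + 3) = A + 8 = 8 + A)
(-46317 + v(123, 128))*(-9654 + 1/(-5174 - 39474)) = (-46317 + (8 + 123))*(-9654 + 1/(-5174 - 39474)) = (-46317 + 131)*(-9654 + 1/(-44648)) = -46186*(-9654 - 1/44648) = -46186*(-431031793/44648) = 9953817195749/22324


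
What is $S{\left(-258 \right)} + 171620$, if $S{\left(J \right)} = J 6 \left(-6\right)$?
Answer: $180908$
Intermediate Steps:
$S{\left(J \right)} = - 36 J$ ($S{\left(J \right)} = 6 J \left(-6\right) = - 36 J$)
$S{\left(-258 \right)} + 171620 = \left(-36\right) \left(-258\right) + 171620 = 9288 + 171620 = 180908$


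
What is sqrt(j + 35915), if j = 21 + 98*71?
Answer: 3*sqrt(4766) ≈ 207.11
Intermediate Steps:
j = 6979 (j = 21 + 6958 = 6979)
sqrt(j + 35915) = sqrt(6979 + 35915) = sqrt(42894) = 3*sqrt(4766)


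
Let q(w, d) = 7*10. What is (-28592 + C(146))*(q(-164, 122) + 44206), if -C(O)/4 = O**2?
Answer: -5041088256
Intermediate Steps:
q(w, d) = 70
C(O) = -4*O**2
(-28592 + C(146))*(q(-164, 122) + 44206) = (-28592 - 4*146**2)*(70 + 44206) = (-28592 - 4*21316)*44276 = (-28592 - 85264)*44276 = -113856*44276 = -5041088256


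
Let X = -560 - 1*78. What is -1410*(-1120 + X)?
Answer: 2478780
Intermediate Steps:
X = -638 (X = -560 - 78 = -638)
-1410*(-1120 + X) = -1410*(-1120 - 638) = -1410*(-1758) = 2478780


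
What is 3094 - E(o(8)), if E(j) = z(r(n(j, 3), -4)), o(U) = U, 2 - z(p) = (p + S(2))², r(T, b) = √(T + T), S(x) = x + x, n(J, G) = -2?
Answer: 3104 + 16*I ≈ 3104.0 + 16.0*I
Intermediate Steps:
S(x) = 2*x
r(T, b) = √2*√T (r(T, b) = √(2*T) = √2*√T)
z(p) = 2 - (4 + p)² (z(p) = 2 - (p + 2*2)² = 2 - (p + 4)² = 2 - (4 + p)²)
E(j) = 2 - (4 + 2*I)² (E(j) = 2 - (4 + √2*√(-2))² = 2 - (4 + √2*(I*√2))² = 2 - (4 + 2*I)²)
3094 - E(o(8)) = 3094 - (-10 - 16*I) = 3094 + (10 + 16*I) = 3104 + 16*I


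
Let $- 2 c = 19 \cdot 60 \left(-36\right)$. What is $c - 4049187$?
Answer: $-4028667$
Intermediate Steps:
$c = 20520$ ($c = - \frac{19 \cdot 60 \left(-36\right)}{2} = - \frac{1140 \left(-36\right)}{2} = \left(- \frac{1}{2}\right) \left(-41040\right) = 20520$)
$c - 4049187 = 20520 - 4049187 = -4028667$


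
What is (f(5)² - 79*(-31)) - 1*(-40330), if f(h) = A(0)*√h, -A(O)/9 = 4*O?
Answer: 42779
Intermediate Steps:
A(O) = -36*O
f(h) = 0 (f(h) = (-36*0)*√h = 0*√h = 0)
(f(5)² - 79*(-31)) - 1*(-40330) = (0² - 79*(-31)) - 1*(-40330) = (0 + 2449) + 40330 = 2449 + 40330 = 42779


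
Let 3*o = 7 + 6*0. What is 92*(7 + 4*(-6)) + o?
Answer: -4685/3 ≈ -1561.7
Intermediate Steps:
o = 7/3 (o = (7 + 6*0)/3 = (7 + 0)/3 = (⅓)*7 = 7/3 ≈ 2.3333)
92*(7 + 4*(-6)) + o = 92*(7 + 4*(-6)) + 7/3 = 92*(7 - 24) + 7/3 = 92*(-17) + 7/3 = -1564 + 7/3 = -4685/3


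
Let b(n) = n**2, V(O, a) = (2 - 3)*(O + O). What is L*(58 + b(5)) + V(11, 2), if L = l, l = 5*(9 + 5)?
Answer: 5788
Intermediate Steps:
V(O, a) = -2*O
l = 70 (l = 5*14 = 70)
L = 70
L*(58 + b(5)) + V(11, 2) = 70*(58 + 5**2) - 2*11 = 70*(58 + 25) - 22 = 70*83 - 22 = 5810 - 22 = 5788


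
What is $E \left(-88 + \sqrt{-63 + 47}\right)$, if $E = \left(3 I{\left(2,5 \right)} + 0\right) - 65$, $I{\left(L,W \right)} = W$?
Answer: $4400 - 200 i \approx 4400.0 - 200.0 i$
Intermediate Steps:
$E = -50$ ($E = \left(3 \cdot 5 + 0\right) - 65 = \left(15 + 0\right) - 65 = 15 - 65 = -50$)
$E \left(-88 + \sqrt{-63 + 47}\right) = - 50 \left(-88 + \sqrt{-63 + 47}\right) = - 50 \left(-88 + \sqrt{-16}\right) = - 50 \left(-88 + 4 i\right) = 4400 - 200 i$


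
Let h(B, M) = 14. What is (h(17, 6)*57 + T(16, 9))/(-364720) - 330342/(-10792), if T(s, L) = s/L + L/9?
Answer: 135532903777/4428065520 ≈ 30.608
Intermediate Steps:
T(s, L) = L/9 + s/L (T(s, L) = s/L + L*(⅑) = s/L + L/9 = L/9 + s/L)
(h(17, 6)*57 + T(16, 9))/(-364720) - 330342/(-10792) = (14*57 + ((⅑)*9 + 16/9))/(-364720) - 330342/(-10792) = (798 + (1 + 16*(⅑)))*(-1/364720) - 330342*(-1/10792) = (798 + (1 + 16/9))*(-1/364720) + 165171/5396 = (798 + 25/9)*(-1/364720) + 165171/5396 = (7207/9)*(-1/364720) + 165171/5396 = -7207/3282480 + 165171/5396 = 135532903777/4428065520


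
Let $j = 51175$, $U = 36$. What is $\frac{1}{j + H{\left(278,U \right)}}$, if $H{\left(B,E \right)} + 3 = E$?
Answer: $\frac{1}{51208} \approx 1.9528 \cdot 10^{-5}$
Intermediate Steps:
$H{\left(B,E \right)} = -3 + E$
$\frac{1}{j + H{\left(278,U \right)}} = \frac{1}{51175 + \left(-3 + 36\right)} = \frac{1}{51175 + 33} = \frac{1}{51208}$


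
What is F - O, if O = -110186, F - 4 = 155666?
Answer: 265856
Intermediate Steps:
F = 155670 (F = 4 + 155666 = 155670)
F - O = 155670 - 1*(-110186) = 155670 + 110186 = 265856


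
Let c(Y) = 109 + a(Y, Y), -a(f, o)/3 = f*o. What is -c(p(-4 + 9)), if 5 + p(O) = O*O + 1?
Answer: 1214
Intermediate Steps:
p(O) = -4 + O² (p(O) = -5 + (O*O + 1) = -5 + (O² + 1) = -5 + (1 + O²) = -4 + O²)
a(f, o) = -3*f*o
c(Y) = 109 - 3*Y² (c(Y) = 109 - 3*Y*Y = 109 - 3*Y²)
-c(p(-4 + 9)) = -(109 - 3*(-4 + (-4 + 9)²)²) = -(109 - 3*(-4 + 5²)²) = -(109 - 3*(-4 + 25)²) = -(109 - 3*21²) = -(109 - 3*441) = -(109 - 1323) = -1*(-1214) = 1214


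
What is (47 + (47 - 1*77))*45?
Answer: 765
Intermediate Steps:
(47 + (47 - 1*77))*45 = (47 + (47 - 77))*45 = (47 - 30)*45 = 17*45 = 765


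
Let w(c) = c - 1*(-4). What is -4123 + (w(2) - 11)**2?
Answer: -4098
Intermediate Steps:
w(c) = 4 + c (w(c) = c + 4 = 4 + c)
-4123 + (w(2) - 11)**2 = -4123 + ((4 + 2) - 11)**2 = -4123 + (6 - 11)**2 = -4123 + (-5)**2 = -4123 + 25 = -4098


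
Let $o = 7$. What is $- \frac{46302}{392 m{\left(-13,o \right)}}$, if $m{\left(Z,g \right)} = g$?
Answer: $- \frac{23151}{1372} \approx -16.874$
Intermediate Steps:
$- \frac{46302}{392 m{\left(-13,o \right)}} = - \frac{46302}{392 \cdot 7} = - \frac{46302}{2744} = \left(-46302\right) \frac{1}{2744} = - \frac{23151}{1372}$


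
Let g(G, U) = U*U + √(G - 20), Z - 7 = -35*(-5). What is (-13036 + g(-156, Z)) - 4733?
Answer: 15355 + 4*I*√11 ≈ 15355.0 + 13.266*I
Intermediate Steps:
Z = 182 (Z = 7 - 35*(-5) = 7 + 175 = 182)
g(G, U) = U² + √(-20 + G)
(-13036 + g(-156, Z)) - 4733 = (-13036 + (182² + √(-20 - 156))) - 4733 = (-13036 + (33124 + √(-176))) - 4733 = (-13036 + (33124 + 4*I*√11)) - 4733 = (20088 + 4*I*√11) - 4733 = 15355 + 4*I*√11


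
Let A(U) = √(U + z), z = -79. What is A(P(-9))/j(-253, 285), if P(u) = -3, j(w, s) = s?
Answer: I*√82/285 ≈ 0.031773*I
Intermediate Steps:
A(U) = √(-79 + U) (A(U) = √(U - 79) = √(-79 + U))
A(P(-9))/j(-253, 285) = √(-79 - 3)/285 = √(-82)*(1/285) = (I*√82)*(1/285) = I*√82/285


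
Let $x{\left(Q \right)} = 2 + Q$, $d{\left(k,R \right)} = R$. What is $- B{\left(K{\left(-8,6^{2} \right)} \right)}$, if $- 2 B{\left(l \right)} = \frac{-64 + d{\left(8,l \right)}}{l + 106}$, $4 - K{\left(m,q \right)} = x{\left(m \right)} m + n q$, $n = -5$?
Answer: $\frac{18}{121} \approx 0.14876$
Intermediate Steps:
$K{\left(m,q \right)} = 4 + 5 q - m \left(2 + m\right)$ ($K{\left(m,q \right)} = 4 - \left(\left(2 + m\right) m - 5 q\right) = 4 - \left(m \left(2 + m\right) - 5 q\right) = 4 - \left(- 5 q + m \left(2 + m\right)\right) = 4 + 5 q - m \left(2 + m\right)$)
$B{\left(l \right)} = - \frac{-64 + l}{2 \left(106 + l\right)}$ ($B{\left(l \right)} = - \frac{\left(-64 + l\right) \frac{1}{l + 106}}{2} = - \frac{\left(-64 + l\right) \frac{1}{106 + l}}{2} = - \frac{\frac{1}{106 + l} \left(-64 + l\right)}{2} = - \frac{-64 + l}{2 \left(106 + l\right)}$)
$- B{\left(K{\left(-8,6^{2} \right)} \right)} = - \frac{64 - \left(4 + 5 \cdot 6^{2} - - 8 \left(2 - 8\right)\right)}{2 \left(106 + \left(4 + 5 \cdot 6^{2} - - 8 \left(2 - 8\right)\right)\right)} = - \frac{64 - \left(4 + 5 \cdot 36 - \left(-8\right) \left(-6\right)\right)}{2 \left(106 + \left(4 + 5 \cdot 36 - \left(-8\right) \left(-6\right)\right)\right)} = - \frac{64 - \left(4 + 180 - 48\right)}{2 \left(106 + \left(4 + 180 - 48\right)\right)} = - \frac{64 - 136}{2 \left(106 + 136\right)} = - \frac{64 - 136}{2 \cdot 242} = - \frac{-72}{2 \cdot 242} = \left(-1\right) \left(- \frac{18}{121}\right) = \frac{18}{121}$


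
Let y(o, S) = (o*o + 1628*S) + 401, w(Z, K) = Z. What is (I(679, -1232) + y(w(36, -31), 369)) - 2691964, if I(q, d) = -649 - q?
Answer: -2090863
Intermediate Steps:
y(o, S) = 401 + o² + 1628*S (y(o, S) = (o² + 1628*S) + 401 = 401 + o² + 1628*S)
(I(679, -1232) + y(w(36, -31), 369)) - 2691964 = ((-649 - 1*679) + (401 + 36² + 1628*369)) - 2691964 = ((-649 - 679) + (401 + 1296 + 600732)) - 2691964 = (-1328 + 602429) - 2691964 = 601101 - 2691964 = -2090863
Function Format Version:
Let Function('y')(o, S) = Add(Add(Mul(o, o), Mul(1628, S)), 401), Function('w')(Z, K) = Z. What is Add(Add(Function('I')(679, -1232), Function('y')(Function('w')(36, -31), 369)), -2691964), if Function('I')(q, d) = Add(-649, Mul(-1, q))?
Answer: -2090863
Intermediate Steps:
Function('y')(o, S) = Add(401, Pow(o, 2), Mul(1628, S)) (Function('y')(o, S) = Add(Add(Pow(o, 2), Mul(1628, S)), 401) = Add(401, Pow(o, 2), Mul(1628, S)))
Add(Add(Function('I')(679, -1232), Function('y')(Function('w')(36, -31), 369)), -2691964) = Add(Add(Add(-649, Mul(-1, 679)), Add(401, Pow(36, 2), Mul(1628, 369))), -2691964) = Add(Add(Add(-649, -679), Add(401, 1296, 600732)), -2691964) = Add(Add(-1328, 602429), -2691964) = Add(601101, -2691964) = -2090863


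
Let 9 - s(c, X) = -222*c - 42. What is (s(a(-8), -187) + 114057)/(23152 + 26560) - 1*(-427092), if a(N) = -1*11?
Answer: 10615854585/24856 ≈ 4.2709e+5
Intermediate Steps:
a(N) = -11
s(c, X) = 51 + 222*c (s(c, X) = 9 - (-222*c - 42) = 9 - (-42 - 222*c) = 9 + (42 + 222*c) = 51 + 222*c)
(s(a(-8), -187) + 114057)/(23152 + 26560) - 1*(-427092) = ((51 + 222*(-11)) + 114057)/(23152 + 26560) - 1*(-427092) = ((51 - 2442) + 114057)/49712 + 427092 = (-2391 + 114057)*(1/49712) + 427092 = 111666*(1/49712) + 427092 = 55833/24856 + 427092 = 10615854585/24856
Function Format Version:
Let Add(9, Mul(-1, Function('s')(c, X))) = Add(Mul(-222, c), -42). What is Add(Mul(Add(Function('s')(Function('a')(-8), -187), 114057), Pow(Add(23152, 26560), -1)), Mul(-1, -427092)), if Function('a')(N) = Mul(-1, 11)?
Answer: Rational(10615854585, 24856) ≈ 4.2709e+5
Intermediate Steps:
Function('a')(N) = -11
Function('s')(c, X) = Add(51, Mul(222, c)) (Function('s')(c, X) = Add(9, Mul(-1, Add(Mul(-222, c), -42))) = Add(9, Mul(-1, Add(-42, Mul(-222, c)))) = Add(9, Add(42, Mul(222, c))) = Add(51, Mul(222, c)))
Add(Mul(Add(Function('s')(Function('a')(-8), -187), 114057), Pow(Add(23152, 26560), -1)), Mul(-1, -427092)) = Add(Mul(Add(Add(51, Mul(222, -11)), 114057), Pow(Add(23152, 26560), -1)), Mul(-1, -427092)) = Add(Mul(Add(Add(51, -2442), 114057), Pow(49712, -1)), 427092) = Add(Mul(Add(-2391, 114057), Rational(1, 49712)), 427092) = Add(Mul(111666, Rational(1, 49712)), 427092) = Add(Rational(55833, 24856), 427092) = Rational(10615854585, 24856)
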